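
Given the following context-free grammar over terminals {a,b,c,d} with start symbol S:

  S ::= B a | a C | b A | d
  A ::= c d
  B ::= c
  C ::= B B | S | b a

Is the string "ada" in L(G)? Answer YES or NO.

Convert to CNF:
  S -> B T2 | T2 C | T3 A | d
  A -> T0 T1
  B -> c
  C -> B B | B T2 | T2 C | T3 A | T3 T2 | d
  T0 -> c
  T1 -> d
  T2 -> a
  T3 -> b

Fill CYK table bottom-up:
  T[0,0] 'a' = {T2}  orig:{}
  T[1,1] 'd' = {C,S,T1}  orig:{C,S}
  T[2,2] 'a' = {T2}  orig:{}
  T[0,1] 'ad' = {C,S}
  T[1,2] 'da' = ∅
  T[0,2] 'ada' = ∅

S ∉ T[0,2] ⇒ NO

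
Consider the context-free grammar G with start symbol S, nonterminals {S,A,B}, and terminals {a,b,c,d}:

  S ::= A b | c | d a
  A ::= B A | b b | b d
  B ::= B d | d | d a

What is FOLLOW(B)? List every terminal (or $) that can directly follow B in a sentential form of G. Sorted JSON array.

FIRST sets, iterate to fixpoint:
round 1:
  A via A→b b: +{b}
  B via B→d: +{d}
  S via S→A b: +{b}
  S via S→c: +{c}
  S via S→d a: +{d}
  FIRST(S)={b,c,d}  FIRST(A)={b}  FIRST(B)={d}
round 2:
  A via A→B A: +{d}
  FIRST(S)={b,c,d}  FIRST(A)={b,d}  FIRST(B)={d}
round 3: (stable)
  FIRST(S)={b,c,d}  FIRST(A)={b,d}  FIRST(B)={d}

FOLLOW sets:
FOLLOW(S) := {$}
iter 1:
  A→B A: FOLLOW(B) ⊇ FIRST(A) = {b,d}; new: +{b,d}
  S→A b: FOLLOW(A) ⊇ FIRST(b) = {b}; new: +{b}
  FOLLOW(S)={$}  FOLLOW(A)={b}  FOLLOW(B)={b,d}
iter 2: (no change)
  FOLLOW(S)={$}  FOLLOW(A)={b}  FOLLOW(B)={b,d}

FOLLOW(B) = ["b", "d"]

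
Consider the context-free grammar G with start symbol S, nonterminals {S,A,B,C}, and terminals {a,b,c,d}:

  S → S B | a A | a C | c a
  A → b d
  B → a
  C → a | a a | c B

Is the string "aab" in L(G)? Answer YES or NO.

Convert to CNF:
  S -> S B | T2 A | T2 C | T3 T2
  A -> T0 T1
  B -> a
  C -> T2 T2 | T3 B | a
  T0 -> b
  T1 -> d
  T2 -> a
  T3 -> c

CYK table (by increasing span):
  cell(0,0) a: {B,C,T2}  orig:{B,C}
  cell(1,1) a: {B,C,T2}  orig:{B,C}
  cell(2,2) b: {T0}  orig:{}
  cell(0,1) aa: {C,S}
  cell(1,2) ab: ∅
  cell(0,2) aab: ∅

S ∉ T[0,2] ⇒ NO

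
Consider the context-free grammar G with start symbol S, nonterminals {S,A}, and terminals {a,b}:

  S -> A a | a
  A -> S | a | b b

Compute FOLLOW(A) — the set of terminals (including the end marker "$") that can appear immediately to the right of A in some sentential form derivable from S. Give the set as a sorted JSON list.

Compute FIRST by fixpoint:
iter 1:
  A via A→a: +{a}
  A via A→b b: +{b}
  S via S→A a: +{a,b}
  S: {a,b}  A: {a,b}
iter 2: done
  S: {a,b}  A: {a,b}

Compute FOLLOW by fixpoint:
seed FOLLOW(S) with $
iter 1:
  S→A a: FOLLOW(A) ⊇ FIRST(a) = {a}; new: +{a}
  S: {$}  A: {a}
iter 2:
  A→S: FOLLOW(S) ⊇ FOLLOW(A) ⊇ {a}; new: +{a}
  S: {$,a}  A: {a}
iter 3: done
  S: {$,a}  A: {a}

FOLLOW(A) = ["a"]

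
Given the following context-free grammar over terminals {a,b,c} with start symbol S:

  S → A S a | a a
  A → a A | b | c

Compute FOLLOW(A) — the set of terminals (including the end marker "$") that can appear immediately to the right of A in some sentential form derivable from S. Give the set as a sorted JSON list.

FIRST iteration:
pass 1:
  A via A→a A: +{a}
  A via A→b: +{b}
  A via A→c: +{c}
  S via S→A S a: +{a,b,c}
  S: {a,b,c}  A: {a,b,c}
pass 2: (stable)
  S: {a,b,c}  A: {a,b,c}

FOLLOW iteration:
initialize: $ ∈ FOLLOW(S)
round 1:
  S→A S a: FOLLOW(A) ⊇ FIRST(S) = {a,b,c}; new: +{a,b,c}
  S→A S a: FOLLOW(S) ⊇ FIRST(a) = {a}; new: +{a}
  S: {$,a}  A: {a,b,c}
round 2: — fixpoint
  S: {$,a}  A: {a,b,c}

FOLLOW(A) = ["a", "b", "c"]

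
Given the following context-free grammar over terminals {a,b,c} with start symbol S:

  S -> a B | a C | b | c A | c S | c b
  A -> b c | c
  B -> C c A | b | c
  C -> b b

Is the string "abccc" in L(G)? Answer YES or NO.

Convert to CNF:
  S -> T1 A | T1 S | T1 T0 | T2 B | T2 C | b
  A -> T0 T1 | c
  B -> C X3 | b | c
  C -> T0 T0
  T0 -> b
  T1 -> c
  T2 -> a
  X3 -> T1 A

Fill CYK table bottom-up:
  [0..0]={T2}  "a"  orig:{}
  [1..1]={B,S,T0}  "b"  orig:{B,S}
  [2..2]={A,B,T1}  "c"  orig:{A,B}
  [3..3]={A,B,T1}  "c"  orig:{A,B}
  [4..4]={A,B,T1}  "c"  orig:{A,B}
  [0..1]={S}  "ab"
  [1..2]={A}  "bc"
  [2..3]={S,X3}  "cc"  orig:{S}
  [3..4]={S,X3}  "cc"  orig:{S}
  [0..2]=∅  "abc"
  [1..3]=∅  "bcc"
  [2..4]={S}  "ccc"
  [0..3]=∅  "abcc"
  [1..4]=∅  "bccc"
  [0..4]=∅  "abccc"

S ∉ T[0,4] ⇒ NO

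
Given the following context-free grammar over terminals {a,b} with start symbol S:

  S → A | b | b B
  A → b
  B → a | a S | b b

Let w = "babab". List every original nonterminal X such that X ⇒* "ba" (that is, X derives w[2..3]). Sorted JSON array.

CNF form of G:
  S -> T1 B | b
  A -> b
  B -> T0 S | T1 T1 | a
  T0 -> a
  T1 -> b

CYK fill — only the sub-triangle for w[2..3]:
  T[2,2] 'b' = {A,S,T1}  orig:{A,S}
  T[3,3] 'a' = {B,T0}  orig:{B}
  T[2,3] 'ba' = {S}

Original NTs in T[2,3] deriving "ba": ["S"]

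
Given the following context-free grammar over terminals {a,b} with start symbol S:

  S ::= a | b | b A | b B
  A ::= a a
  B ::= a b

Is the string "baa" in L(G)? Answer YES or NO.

CNF form of G:
  S -> T1 A | T1 B | a | b
  A -> T0 T0
  B -> T0 T1
  T0 -> a
  T1 -> b

CYK table (by increasing span):
  T[0,0] 'b' = {S,T1}  orig:{S}
  T[1,1] 'a' = {S,T0}  orig:{S}
  T[2,2] 'a' = {S,T0}  orig:{S}
  T[0,1] 'ba' = ∅
  T[1,2] 'aa' = {A}
  T[0,2] 'baa' = {S}

S ∈ T[0,2] ⇒ YES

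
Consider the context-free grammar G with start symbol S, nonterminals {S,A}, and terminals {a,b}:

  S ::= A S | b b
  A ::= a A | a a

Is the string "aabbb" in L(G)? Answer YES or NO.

CNF form of G:
  S -> A S | T1 T1
  A -> T0 A | T0 T0
  T0 -> a
  T1 -> b

CYK fill:
  cell(0,0) a: {T0}  orig:{}
  cell(1,1) a: {T0}  orig:{}
  cell(2,2) b: {T1}  orig:{}
  cell(3,3) b: {T1}  orig:{}
  cell(4,4) b: {T1}  orig:{}
  cell(0,1) aa: {A}
  cell(1,2) ab: ∅
  cell(2,3) bb: {S}
  cell(3,4) bb: {S}
  cell(0,2) aab: ∅
  cell(1,3) abb: ∅
  cell(2,4) bbb: ∅
  cell(0,3) aabb: {S}
  cell(1,4) abbb: ∅
  cell(0,4) aabbb: ∅

S ∉ T[0,4] ⇒ NO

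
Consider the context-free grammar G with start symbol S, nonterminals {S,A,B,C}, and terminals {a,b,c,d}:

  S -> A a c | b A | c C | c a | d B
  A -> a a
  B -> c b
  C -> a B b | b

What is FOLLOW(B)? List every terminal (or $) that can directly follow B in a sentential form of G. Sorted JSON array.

FIRST iteration:
round 1:
  A via A→a a: +{a}
  B via B→c b: +{c}
  C via C→a B b: +{a}
  C via C→b: +{b}
  S via S→A a c: +{a}
  S via S→b A: +{b}
  S via S→c C: +{c}
  S via S→d B: +{d}
  FIRST(S)={a,b,c,d}  FIRST(A)={a}  FIRST(B)={c}  FIRST(C)={a,b}
round 2: — fixpoint
  FIRST(S)={a,b,c,d}  FIRST(A)={a}  FIRST(B)={c}  FIRST(C)={a,b}

FOLLOW sets:
initialize: $ ∈ FOLLOW(S)
round 1:
  C→a B b: FOLLOW(B) ⊇ FIRST(b) = {b}; new: +{b}
  S→A a c: FOLLOW(A) ⊇ FIRST(a) = {a}; new: +{a}
  S→b A: FOLLOW(A) ⊇ FOLLOW(S) ⊇ {$}; new: +{$}
  S→c C: FOLLOW(C) ⊇ FOLLOW(S) ⊇ {$}; new: +{$}
  S→d B: FOLLOW(B) ⊇ FOLLOW(S) ⊇ {$}; new: +{$}
  FOLLOW(S)={$}  FOLLOW(A)={$,a}  FOLLOW(B)={$,b}  FOLLOW(C)={$}
round 2: (no change)
  FOLLOW(S)={$}  FOLLOW(A)={$,a}  FOLLOW(B)={$,b}  FOLLOW(C)={$}

FOLLOW(B) = ["$", "b"]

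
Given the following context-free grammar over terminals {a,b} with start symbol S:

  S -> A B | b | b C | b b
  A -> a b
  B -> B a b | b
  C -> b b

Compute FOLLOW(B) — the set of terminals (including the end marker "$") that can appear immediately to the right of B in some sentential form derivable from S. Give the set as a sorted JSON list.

FIRST iteration:
pass 1:
  A via A→a b: +{a}
  B via B→b: +{b}
  C via C→b b: +{b}
  S via S→A B: +{a}
  S via S→b: +{b}
  FIRST[S]={a,b}  FIRST[A]={a}  FIRST[B]={b}  FIRST[C]={b}
pass 2: (no change)
  FIRST[S]={a,b}  FIRST[A]={a}  FIRST[B]={b}  FIRST[C]={b}

FOLLOW sets:
seed FOLLOW(S) with $
[1]
  B→B a b: FOLLOW(B) ⊇ FIRST(a) = {a}; new: +{a}
  S→A B: FOLLOW(A) ⊇ FIRST(B) = {b}; new: +{b}
  S→A B: FOLLOW(B) ⊇ FOLLOW(S) ⊇ {$}; new: +{$}
  S→b C: FOLLOW(C) ⊇ FOLLOW(S) ⊇ {$}; new: +{$}
  FOLLOW[S]={$}  FOLLOW[A]={b}  FOLLOW[B]={$,a}  FOLLOW[C]={$}
[2] done
  FOLLOW[S]={$}  FOLLOW[A]={b}  FOLLOW[B]={$,a}  FOLLOW[C]={$}

FOLLOW(B) = ["$", "a"]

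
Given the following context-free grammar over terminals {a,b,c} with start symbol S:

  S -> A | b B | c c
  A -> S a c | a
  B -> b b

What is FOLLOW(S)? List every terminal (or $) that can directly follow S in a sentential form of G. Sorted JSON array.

FIRST iteration:
[1]
  A via A→a: +{a}
  B via B→b b: +{b}
  S via S→A: +{a}
  S via S→b B: +{b}
  S via S→c c: +{c}
  FIRST[S]={a,b,c}  FIRST[A]={a}  FIRST[B]={b}
[2]
  A via A→S a c: +{b,c}
  FIRST[S]={a,b,c}  FIRST[A]={a,b,c}  FIRST[B]={b}
[3] (stable)
  FIRST[S]={a,b,c}  FIRST[A]={a,b,c}  FIRST[B]={b}

Compute FOLLOW by fixpoint:
initialize: $ ∈ FOLLOW(S)
[1]
  A→S a c: FOLLOW(S) ⊇ FIRST(a) = {a}; new: +{a}
  S→A: FOLLOW(A) ⊇ FOLLOW(S) ⊇ {$,a}; new: +{$,a}
  S→b B: FOLLOW(B) ⊇ FOLLOW(S) ⊇ {$,a}; new: +{$,a}
  FOLLOW(S)={$,a}  FOLLOW(A)={$,a}  FOLLOW(B)={$,a}
[2] (no change)
  FOLLOW(S)={$,a}  FOLLOW(A)={$,a}  FOLLOW(B)={$,a}

FOLLOW(S) = ["$", "a"]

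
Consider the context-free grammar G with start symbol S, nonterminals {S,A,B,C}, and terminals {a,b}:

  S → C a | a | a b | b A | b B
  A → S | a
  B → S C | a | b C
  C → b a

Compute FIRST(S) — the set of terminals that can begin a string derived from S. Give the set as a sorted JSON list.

FIRST sets, iterate to fixpoint:
pass 1:
  A via A→a: +{a}
  B via B→a: +{a}
  B via B→b C: +{b}
  C via C→b a: +{b}
  S via S→C a: +{b}
  S via S→a: +{a}
  FIRST(S)={a,b}  FIRST(A)={a}  FIRST(B)={a,b}  FIRST(C)={b}
pass 2:
  A via A→S: +{b}
  FIRST(S)={a,b}  FIRST(A)={a,b}  FIRST(B)={a,b}  FIRST(C)={b}
pass 3: (no change)
  FIRST(S)={a,b}  FIRST(A)={a,b}  FIRST(B)={a,b}  FIRST(C)={b}

FIRST(S) = ["a", "b"]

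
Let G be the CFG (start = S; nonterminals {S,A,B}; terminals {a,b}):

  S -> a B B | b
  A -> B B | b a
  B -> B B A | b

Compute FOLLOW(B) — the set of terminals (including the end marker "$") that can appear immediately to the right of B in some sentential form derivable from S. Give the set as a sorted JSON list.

FIRST iteration:
round 1:
  A via A→b a: +{b}
  B via B→b: +{b}
  S via S→a B B: +{a}
  S via S→b: +{b}
  S: {a,b}  A: {b}  B: {b}
round 2: — fixpoint
  S: {a,b}  A: {b}  B: {b}

FOLLOW iteration:
seed FOLLOW(S) with $
pass 1:
  A→B B: FOLLOW(B) ⊇ FIRST(B) = {b}; new: +{b}
  B→B B A: FOLLOW(A) ⊇ FOLLOW(B) ⊇ {b}; new: +{b}
  S→a B B: FOLLOW(B) ⊇ FOLLOW(S) ⊇ {$}; new: +{$}
  FOLLOW(S)={$}  FOLLOW(A)={b}  FOLLOW(B)={$,b}
pass 2:
  B→B B A: FOLLOW(A) ⊇ FOLLOW(B) ⊇ {$,b}; new: +{$}
  FOLLOW(S)={$}  FOLLOW(A)={$,b}  FOLLOW(B)={$,b}
pass 3: (no change)
  FOLLOW(S)={$}  FOLLOW(A)={$,b}  FOLLOW(B)={$,b}

FOLLOW(B) = ["$", "b"]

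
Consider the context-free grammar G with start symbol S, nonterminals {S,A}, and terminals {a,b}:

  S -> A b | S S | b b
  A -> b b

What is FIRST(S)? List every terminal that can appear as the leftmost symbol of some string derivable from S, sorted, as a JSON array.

FIRST sets, iterate to fixpoint:
[1]
  A via A→b b: +{b}
  S via S→A b: +{b}
  S: {b}  A: {b}
[2] done
  S: {b}  A: {b}

FIRST(S) = ["b"]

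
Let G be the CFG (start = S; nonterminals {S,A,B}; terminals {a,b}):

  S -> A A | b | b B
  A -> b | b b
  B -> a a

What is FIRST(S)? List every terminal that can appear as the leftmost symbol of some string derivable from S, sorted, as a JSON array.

Compute FIRST by fixpoint:
round 1:
  A via A→b: +{b}
  B via B→a a: +{a}
  S via S→A A: +{b}
  FIRST(S)={b}  FIRST(A)={b}  FIRST(B)={a}
round 2: (stable)
  FIRST(S)={b}  FIRST(A)={b}  FIRST(B)={a}

FIRST(S) = ["b"]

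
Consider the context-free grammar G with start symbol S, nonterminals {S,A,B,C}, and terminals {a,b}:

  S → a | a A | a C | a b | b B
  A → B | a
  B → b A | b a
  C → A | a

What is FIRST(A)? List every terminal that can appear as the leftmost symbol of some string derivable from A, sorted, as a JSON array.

FIRST iteration:
pass 1:
  A via A→a: +{a}
  B via B→b A: +{b}
  C via C→A: +{a}
  S via S→a: +{a}
  S via S→b B: +{b}
  S: {a,b}  A: {a}  B: {b}  C: {a}
pass 2:
  A via A→B: +{b}
  C via C→A: +{b}
  S: {a,b}  A: {a,b}  B: {b}  C: {a,b}
pass 3: — fixpoint
  S: {a,b}  A: {a,b}  B: {b}  C: {a,b}

FIRST(A) = ["a", "b"]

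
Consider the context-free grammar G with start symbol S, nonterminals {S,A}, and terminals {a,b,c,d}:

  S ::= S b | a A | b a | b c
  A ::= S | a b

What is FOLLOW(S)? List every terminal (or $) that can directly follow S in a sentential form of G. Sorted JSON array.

FIRST iteration:
[1]
  A via A→a b: +{a}
  S via S→a A: +{a}
  S via S→b a: +{b}
  FIRST(S)={a,b}  FIRST(A)={a}
[2]
  A via A→S: +{b}
  FIRST(S)={a,b}  FIRST(A)={a,b}
[3] done
  FIRST(S)={a,b}  FIRST(A)={a,b}

FOLLOW iteration:
seed FOLLOW(S) with $
iter 1:
  S→S b: FOLLOW(S) ⊇ FIRST(b) = {b}; new: +{b}
  S→a A: FOLLOW(A) ⊇ FOLLOW(S) ⊇ {$,b}; new: +{$,b}
  FOLLOW(S)={$,b}  FOLLOW(A)={$,b}
iter 2: — fixpoint
  FOLLOW(S)={$,b}  FOLLOW(A)={$,b}

FOLLOW(S) = ["$", "b"]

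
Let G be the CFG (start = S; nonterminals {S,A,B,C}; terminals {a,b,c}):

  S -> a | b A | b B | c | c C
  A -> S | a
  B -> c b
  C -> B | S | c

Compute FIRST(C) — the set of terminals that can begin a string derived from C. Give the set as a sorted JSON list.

Compute FIRST by fixpoint:
pass 1:
  A via A→a: +{a}
  B via B→c b: +{c}
  C via C→B: +{c}
  S via S→a: +{a}
  S via S→b A: +{b}
  S via S→c: +{c}
  S: {a,b,c}  A: {a}  B: {c}  C: {c}
pass 2:
  A via A→S: +{b,c}
  C via C→S: +{a,b}
  S: {a,b,c}  A: {a,b,c}  B: {c}  C: {a,b,c}
pass 3: — fixpoint
  S: {a,b,c}  A: {a,b,c}  B: {c}  C: {a,b,c}

FIRST(C) = ["a", "b", "c"]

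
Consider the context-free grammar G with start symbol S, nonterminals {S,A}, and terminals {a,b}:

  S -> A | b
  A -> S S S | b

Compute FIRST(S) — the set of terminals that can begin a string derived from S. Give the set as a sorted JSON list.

FIRST iteration:
round 1:
  A via A→b: +{b}
  S via S→A: +{b}
  FIRST(S)={b}  FIRST(A)={b}
round 2: — fixpoint
  FIRST(S)={b}  FIRST(A)={b}

FIRST(S) = ["b"]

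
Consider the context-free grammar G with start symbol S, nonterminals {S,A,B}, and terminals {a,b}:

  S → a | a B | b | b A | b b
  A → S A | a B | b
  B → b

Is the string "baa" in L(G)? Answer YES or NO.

Convert to CNF:
  S -> T0 B | T1 A | T1 T1 | a | b
  A -> S A | T0 B | b
  B -> b
  T0 -> a
  T1 -> b

Fill CYK table bottom-up:
  cell(0,0) b: {A,B,S,T1}  orig:{A,B,S}
  cell(1,1) a: {S,T0}  orig:{S}
  cell(2,2) a: {S,T0}  orig:{S}
  cell(0,1) ba: ∅
  cell(1,2) aa: ∅
  cell(0,2) baa: ∅

S ∉ T[0,2] ⇒ NO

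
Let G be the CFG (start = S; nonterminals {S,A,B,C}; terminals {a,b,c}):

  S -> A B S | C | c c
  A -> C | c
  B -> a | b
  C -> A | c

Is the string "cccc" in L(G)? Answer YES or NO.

CNF form of G:
  S -> A X1 | T0 T0 | c
  A -> c
  B -> a | b
  C -> c
  T0 -> c
  X1 -> B S

Fill CYK table bottom-up:
  [0..0]={A,C,S,T0}  "c"  orig:{A,C,S}
  [1..1]={A,C,S,T0}  "c"  orig:{A,C,S}
  [2..2]={A,C,S,T0}  "c"  orig:{A,C,S}
  [3..3]={A,C,S,T0}  "c"  orig:{A,C,S}
  [0..1]={S}  "cc"
  [1..2]={S}  "cc"
  [2..3]={S}  "cc"
  [0..2]=∅  "ccc"
  [1..3]=∅  "ccc"
  [0..3]=∅  "cccc"

S ∉ T[0,3] ⇒ NO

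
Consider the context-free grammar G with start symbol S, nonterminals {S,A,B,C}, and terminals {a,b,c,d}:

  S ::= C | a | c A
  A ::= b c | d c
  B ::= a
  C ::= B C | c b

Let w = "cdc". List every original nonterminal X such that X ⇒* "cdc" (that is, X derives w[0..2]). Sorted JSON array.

CNF form of G:
  S -> B C | T1 A | T1 T0 | a
  A -> T0 T1 | T2 T1
  B -> a
  C -> B C | T1 T0
  T0 -> b
  T1 -> c
  T2 -> d

CYK table (by increasing span), restricted to cells inside w[0..2]:
  T[0,0] 'c' = {T1}  orig:{}
  T[1,1] 'd' = {T2}  orig:{}
  T[2,2] 'c' = {T1}  orig:{}
  T[0,1] 'cd' = ∅
  T[1,2] 'dc' = {A}
  T[0,2] 'cdc' = {S}

Original NTs in T[0,2] deriving "cdc": ["S"]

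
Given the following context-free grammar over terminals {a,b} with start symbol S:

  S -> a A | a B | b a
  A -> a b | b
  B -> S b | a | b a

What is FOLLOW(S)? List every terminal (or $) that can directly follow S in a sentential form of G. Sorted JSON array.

FIRST iteration:
round 1:
  A via A→a b: +{a}
  A via A→b: +{b}
  B via B→a: +{a}
  B via B→b a: +{b}
  S via S→a A: +{a}
  S via S→b a: +{b}
  S: {a,b}  A: {a,b}  B: {a,b}
round 2: (stable)
  S: {a,b}  A: {a,b}  B: {a,b}

FOLLOW iteration:
seed FOLLOW(S) with $
[1]
  B→S b: FOLLOW(S) ⊇ FIRST(b) = {b}; new: +{b}
  S→a A: FOLLOW(A) ⊇ FOLLOW(S) ⊇ {$,b}; new: +{$,b}
  S→a B: FOLLOW(B) ⊇ FOLLOW(S) ⊇ {$,b}; new: +{$,b}
  S: {$,b}  A: {$,b}  B: {$,b}
[2] done
  S: {$,b}  A: {$,b}  B: {$,b}

FOLLOW(S) = ["$", "b"]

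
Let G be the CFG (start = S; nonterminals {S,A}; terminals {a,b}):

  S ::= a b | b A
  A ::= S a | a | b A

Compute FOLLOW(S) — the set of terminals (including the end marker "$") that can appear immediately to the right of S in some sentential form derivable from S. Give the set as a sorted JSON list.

Compute FIRST by fixpoint:
round 1:
  A via A→a: +{a}
  A via A→b A: +{b}
  S via S→a b: +{a}
  S via S→b A: +{b}
  FIRST[S]={a,b}  FIRST[A]={a,b}
round 2: — fixpoint
  FIRST[S]={a,b}  FIRST[A]={a,b}

FOLLOW iteration:
FOLLOW(S) := {$}
iter 1:
  A→S a: FOLLOW(S) ⊇ FIRST(a) = {a}; new: +{a}
  S→b A: FOLLOW(A) ⊇ FOLLOW(S) ⊇ {$,a}; new: +{$,a}
  FOLLOW(S)={$,a}  FOLLOW(A)={$,a}
iter 2: — fixpoint
  FOLLOW(S)={$,a}  FOLLOW(A)={$,a}

FOLLOW(S) = ["$", "a"]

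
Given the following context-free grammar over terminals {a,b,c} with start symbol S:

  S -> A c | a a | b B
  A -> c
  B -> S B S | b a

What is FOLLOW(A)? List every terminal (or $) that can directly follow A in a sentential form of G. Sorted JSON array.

FIRST iteration:
iter 1:
  A via A→c: +{c}
  B via B→b a: +{b}
  S via S→A c: +{c}
  S via S→a a: +{a}
  S via S→b B: +{b}
  S: {a,b,c}  A: {c}  B: {b}
iter 2:
  B via B→S B S: +{a,c}
  S: {a,b,c}  A: {c}  B: {a,b,c}
iter 3: done
  S: {a,b,c}  A: {c}  B: {a,b,c}

FOLLOW iteration:
seed FOLLOW(S) with $
pass 1:
  B→S B S: FOLLOW(S) ⊇ FIRST(B) = {a,b,c}; new: +{a,b,c}
  B→S B S: FOLLOW(B) ⊇ FIRST(S) = {a,b,c}; new: +{a,b,c}
  S→A c: FOLLOW(A) ⊇ FIRST(c) = {c}; new: +{c}
  S→b B: FOLLOW(B) ⊇ FOLLOW(S) ⊇ {$,a,b,c}; new: +{$}
  FOLLOW(S)={$,a,b,c}  FOLLOW(A)={c}  FOLLOW(B)={$,a,b,c}
pass 2: (no change)
  FOLLOW(S)={$,a,b,c}  FOLLOW(A)={c}  FOLLOW(B)={$,a,b,c}

FOLLOW(A) = ["c"]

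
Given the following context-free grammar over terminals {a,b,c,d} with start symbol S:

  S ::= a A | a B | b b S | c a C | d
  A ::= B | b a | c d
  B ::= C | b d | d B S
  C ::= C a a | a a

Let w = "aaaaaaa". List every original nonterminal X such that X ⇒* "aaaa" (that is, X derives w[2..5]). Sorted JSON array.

Convert to CNF:
  S -> T0 A | T0 B | T1 X9 | T3 X10 | d
  A -> C X4 | T0 T0 | T1 T0 | T1 T2 | T2 X5 | T3 T2
  B -> C X6 | T0 T0 | T1 T2 | T2 X7
  C -> C X8 | T0 T0
  T0 -> a
  T1 -> b
  T2 -> d
  T3 -> c
  X4 -> T0 T0
  X5 -> B S
  X6 -> T0 T0
  X7 -> B S
  X8 -> T0 T0
  X9 -> T1 S
  X10 -> T0 C

CYK fill, restricted to cells inside w[2..5]:
  T[2,2] 'a' = {T0}  orig:{}
  T[3,3] 'a' = {T0}  orig:{}
  T[4,4] 'a' = {T0}  orig:{}
  T[5,5] 'a' = {T0}  orig:{}
  T[2,3] 'aa' = {A,B,C,X4,X6,X8}  orig:{A,B,C}
  T[3,4] 'aa' = {A,B,C,X4,X6,X8}  orig:{A,B,C}
  T[4,5] 'aa' = {A,B,C,X4,X6,X8}  orig:{A,B,C}
  T[2,4] 'aaa' = {S,X10}  orig:{S}
  T[3,5] 'aaa' = {S,X10}  orig:{S}
  T[2,5] 'aaaa' = {A,B,C}

Original NTs in T[2,5] deriving "aaaa": ["A", "B", "C"]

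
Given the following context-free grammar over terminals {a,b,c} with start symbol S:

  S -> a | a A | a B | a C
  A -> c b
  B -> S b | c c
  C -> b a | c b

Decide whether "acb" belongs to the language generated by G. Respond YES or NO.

Convert to CNF:
  S -> T2 A | T2 B | T2 C | a
  A -> T0 T1
  B -> S T1 | T0 T0
  C -> T0 T1 | T1 T2
  T0 -> c
  T1 -> b
  T2 -> a

CYK table (by increasing span):
  cell(0,0) a: {S,T2}  orig:{S}
  cell(1,1) c: {T0}  orig:{}
  cell(2,2) b: {T1}  orig:{}
  cell(0,1) ac: ∅
  cell(1,2) cb: {A,C}
  cell(0,2) acb: {S}

S ∈ T[0,2] ⇒ YES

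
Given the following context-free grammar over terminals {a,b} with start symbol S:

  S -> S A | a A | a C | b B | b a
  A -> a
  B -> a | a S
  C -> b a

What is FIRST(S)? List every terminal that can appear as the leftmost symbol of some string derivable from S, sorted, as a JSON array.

FIRST iteration:
iter 1:
  A via A→a: +{a}
  B via B→a: +{a}
  C via C→b a: +{b}
  S via S→a A: +{a}
  S via S→b B: +{b}
  FIRST[S]={a,b}  FIRST[A]={a}  FIRST[B]={a}  FIRST[C]={b}
iter 2: (no change)
  FIRST[S]={a,b}  FIRST[A]={a}  FIRST[B]={a}  FIRST[C]={b}

FIRST(S) = ["a", "b"]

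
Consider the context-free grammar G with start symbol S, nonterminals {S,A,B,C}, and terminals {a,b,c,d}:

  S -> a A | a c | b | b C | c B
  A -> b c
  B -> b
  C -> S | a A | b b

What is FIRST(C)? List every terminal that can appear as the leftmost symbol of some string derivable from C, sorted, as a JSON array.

FIRST iteration:
pass 1:
  A via A→b c: +{b}
  B via B→b: +{b}
  C via C→a A: +{a}
  C via C→b b: +{b}
  S via S→a A: +{a}
  S via S→b: +{b}
  S via S→c B: +{c}
  FIRST[S]={a,b,c}  FIRST[A]={b}  FIRST[B]={b}  FIRST[C]={a,b}
pass 2:
  C via C→S: +{c}
  FIRST[S]={a,b,c}  FIRST[A]={b}  FIRST[B]={b}  FIRST[C]={a,b,c}
pass 3: (stable)
  FIRST[S]={a,b,c}  FIRST[A]={b}  FIRST[B]={b}  FIRST[C]={a,b,c}

FIRST(C) = ["a", "b", "c"]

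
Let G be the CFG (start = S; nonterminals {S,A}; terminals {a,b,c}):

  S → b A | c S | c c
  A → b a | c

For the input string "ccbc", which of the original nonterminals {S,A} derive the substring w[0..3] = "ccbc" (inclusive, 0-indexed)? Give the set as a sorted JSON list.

CNF form of G:
  S -> T0 A | T2 S | T2 T2
  A -> T0 T1 | c
  T0 -> b
  T1 -> a
  T2 -> c

Fill CYK table bottom-up — only the sub-triangle for w[0..3]:
  cell(0,0) c: {A,T2}  orig:{A}
  cell(1,1) c: {A,T2}  orig:{A}
  cell(2,2) b: {T0}  orig:{}
  cell(3,3) c: {A,T2}  orig:{A}
  cell(0,1) cc: {S}
  cell(1,2) cb: ∅
  cell(2,3) bc: {S}
  cell(0,2) ccb: ∅
  cell(1,3) cbc: {S}
  cell(0,3) ccbc: {S}

Original NTs in T[0,3] deriving "ccbc": ["S"]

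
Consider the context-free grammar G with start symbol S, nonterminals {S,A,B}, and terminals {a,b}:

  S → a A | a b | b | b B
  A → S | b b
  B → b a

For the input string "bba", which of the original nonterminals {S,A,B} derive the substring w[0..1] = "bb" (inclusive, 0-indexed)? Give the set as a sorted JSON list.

CNF form of G:
  S -> T0 A | T0 T1 | T1 B | b
  A -> T0 A | T0 T1 | T1 B | T1 T1 | b
  B -> T1 T0
  T0 -> a
  T1 -> b

CYK table (by increasing span), restricted to cells inside w[0..1]:
  cell(0,0) b: {A,S,T1}  orig:{A,S}
  cell(1,1) b: {A,S,T1}  orig:{A,S}
  cell(0,1) bb: {A}

Original NTs in T[0,1] deriving "bb": ["A"]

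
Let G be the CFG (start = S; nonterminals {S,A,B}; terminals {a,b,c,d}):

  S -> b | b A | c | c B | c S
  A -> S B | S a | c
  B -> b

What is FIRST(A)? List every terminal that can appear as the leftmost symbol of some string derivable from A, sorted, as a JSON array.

FIRST iteration:
[1]
  A via A→c: +{c}
  B via B→b: +{b}
  S via S→b: +{b}
  S via S→c: +{c}
  FIRST(S)={b,c}  FIRST(A)={c}  FIRST(B)={b}
[2]
  A via A→S B: +{b}
  FIRST(S)={b,c}  FIRST(A)={b,c}  FIRST(B)={b}
[3] done
  FIRST(S)={b,c}  FIRST(A)={b,c}  FIRST(B)={b}

FIRST(A) = ["b", "c"]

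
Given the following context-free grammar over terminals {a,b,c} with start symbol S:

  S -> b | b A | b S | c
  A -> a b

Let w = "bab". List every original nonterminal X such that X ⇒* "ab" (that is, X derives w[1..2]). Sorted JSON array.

Convert to CNF:
  S -> T1 A | T1 S | b | c
  A -> T0 T1
  T0 -> a
  T1 -> b

CYK table (by increasing span) — only the sub-triangle for w[1..2]:
  T[1,1] 'a' = {T0}  orig:{}
  T[2,2] 'b' = {S,T1}  orig:{S}
  T[1,2] 'ab' = {A}

Original NTs in T[1,2] deriving "ab": ["A"]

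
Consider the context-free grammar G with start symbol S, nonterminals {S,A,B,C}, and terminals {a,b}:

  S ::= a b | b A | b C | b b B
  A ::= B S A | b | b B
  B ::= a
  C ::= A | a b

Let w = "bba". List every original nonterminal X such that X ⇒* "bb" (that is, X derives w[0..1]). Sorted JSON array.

CNF form of G:
  S -> T0 A | T0 C | T0 X4 | T1 T0
  A -> B X2 | T0 B | b
  B -> a
  C -> B X3 | T0 B | T1 T0 | b
  T0 -> b
  T1 -> a
  X2 -> S A
  X3 -> S A
  X4 -> T0 B

Fill CYK table bottom-up (cells [i..j] with 0 ≤ i ≤ j ≤ 1 only):
  T[0,0] 'b' = {A,C,T0}  orig:{A,C}
  T[1,1] 'b' = {A,C,T0}  orig:{A,C}
  T[0,1] 'bb' = {S}

Original NTs in T[0,1] deriving "bb": ["S"]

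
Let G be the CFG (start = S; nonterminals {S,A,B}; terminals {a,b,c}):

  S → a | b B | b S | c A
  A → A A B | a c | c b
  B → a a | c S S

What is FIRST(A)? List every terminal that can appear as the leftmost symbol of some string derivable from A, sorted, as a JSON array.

FIRST iteration:
pass 1:
  A via A→a c: +{a}
  A via A→c b: +{c}
  B via B→a a: +{a}
  B via B→c S S: +{c}
  S via S→a: +{a}
  S via S→b B: +{b}
  S via S→c A: +{c}
  FIRST(S)={a,b,c}  FIRST(A)={a,c}  FIRST(B)={a,c}
pass 2: (no change)
  FIRST(S)={a,b,c}  FIRST(A)={a,c}  FIRST(B)={a,c}

FIRST(A) = ["a", "c"]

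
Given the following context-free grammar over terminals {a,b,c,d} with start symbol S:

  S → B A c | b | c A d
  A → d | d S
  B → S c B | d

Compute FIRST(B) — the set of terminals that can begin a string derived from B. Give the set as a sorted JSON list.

FIRST sets, iterate to fixpoint:
[1]
  A via A→d: +{d}
  B via B→d: +{d}
  S via S→B A c: +{d}
  S via S→b: +{b}
  S via S→c A d: +{c}
  S: {b,c,d}  A: {d}  B: {d}
[2]
  B via B→S c B: +{b,c}
  S: {b,c,d}  A: {d}  B: {b,c,d}
[3] — fixpoint
  S: {b,c,d}  A: {d}  B: {b,c,d}

FIRST(B) = ["b", "c", "d"]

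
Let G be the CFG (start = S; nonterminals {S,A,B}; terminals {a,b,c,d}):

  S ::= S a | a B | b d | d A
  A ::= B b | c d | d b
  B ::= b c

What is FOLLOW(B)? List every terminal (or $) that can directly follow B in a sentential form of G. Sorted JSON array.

FIRST sets, iterate to fixpoint:
[1]
  A via A→c d: +{c}
  A via A→d b: +{d}
  B via B→b c: +{b}
  S via S→a B: +{a}
  S via S→b d: +{b}
  S via S→d A: +{d}
  FIRST[S]={a,b,d}  FIRST[A]={c,d}  FIRST[B]={b}
[2]
  A via A→B b: +{b}
  FIRST[S]={a,b,d}  FIRST[A]={b,c,d}  FIRST[B]={b}
[3] (stable)
  FIRST[S]={a,b,d}  FIRST[A]={b,c,d}  FIRST[B]={b}

FOLLOW sets:
seed FOLLOW(S) with $
round 1:
  A→B b: FOLLOW(B) ⊇ FIRST(b) = {b}; new: +{b}
  S→S a: FOLLOW(S) ⊇ FIRST(a) = {a}; new: +{a}
  S→a B: FOLLOW(B) ⊇ FOLLOW(S) ⊇ {$,a}; new: +{$,a}
  S→d A: FOLLOW(A) ⊇ FOLLOW(S) ⊇ {$,a}; new: +{$,a}
  FOLLOW[S]={$,a}  FOLLOW[A]={$,a}  FOLLOW[B]={$,a,b}
round 2: (stable)
  FOLLOW[S]={$,a}  FOLLOW[A]={$,a}  FOLLOW[B]={$,a,b}

FOLLOW(B) = ["$", "a", "b"]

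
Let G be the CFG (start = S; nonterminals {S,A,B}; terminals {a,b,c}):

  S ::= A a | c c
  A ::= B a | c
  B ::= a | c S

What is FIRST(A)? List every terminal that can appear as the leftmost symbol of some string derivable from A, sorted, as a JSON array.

FIRST iteration:
pass 1:
  A via A→c: +{c}
  B via B→a: +{a}
  B via B→c S: +{c}
  S via S→A a: +{c}
  FIRST[S]={c}  FIRST[A]={c}  FIRST[B]={a,c}
pass 2:
  A via A→B a: +{a}
  S via S→A a: +{a}
  FIRST[S]={a,c}  FIRST[A]={a,c}  FIRST[B]={a,c}
pass 3: (no change)
  FIRST[S]={a,c}  FIRST[A]={a,c}  FIRST[B]={a,c}

FIRST(A) = ["a", "c"]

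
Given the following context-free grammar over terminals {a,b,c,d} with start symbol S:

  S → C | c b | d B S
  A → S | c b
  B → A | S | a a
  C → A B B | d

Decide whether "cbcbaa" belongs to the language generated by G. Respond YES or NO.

Convert to CNF:
  S -> A X9 | T0 T1 | T2 X10 | d
  A -> A X4 | T0 T1 | T2 X5 | d
  B -> A X6 | T0 T1 | T2 X7 | T3 T3 | d
  C -> A X8 | d
  T0 -> c
  T1 -> b
  T2 -> d
  T3 -> a
  X4 -> B B
  X5 -> B S
  X6 -> B B
  X7 -> B S
  X8 -> B B
  X9 -> B B
  X10 -> B S

CYK table (by increasing span):
  [0..0]={T0}  "c"  orig:{}
  [1..1]={T1}  "b"  orig:{}
  [2..2]={T0}  "c"  orig:{}
  [3..3]={T1}  "b"  orig:{}
  [4..4]={T3}  "a"  orig:{}
  [5..5]={T3}  "a"  orig:{}
  [0..1]={A,B,S}  "cb"
  [1..2]=∅  "bc"
  [2..3]={A,B,S}  "cb"
  [3..4]=∅  "ba"
  [4..5]={B}  "aa"
  [0..2]=∅  "cbc"
  [1..3]=∅  "bcb"
  [2..4]=∅  "cba"
  [3..5]=∅  "baa"
  [0..3]={X10,X4,X5,X6,X7,X8,X9}  "cbcb"  orig:{}
  [1..4]=∅  "bcba"
  [2..5]={X4,X6,X8,X9}  "cbaa"  orig:{}
  [0..4]=∅  "cbcba"
  [1..5]=∅  "bcbaa"
  [0..5]={A,B,C,S}  "cbcbaa"

S ∈ T[0,5] ⇒ YES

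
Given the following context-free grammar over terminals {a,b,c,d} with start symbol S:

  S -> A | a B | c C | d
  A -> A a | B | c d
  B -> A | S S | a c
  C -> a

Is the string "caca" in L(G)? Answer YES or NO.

Convert to CNF:
  S -> A T0 | S S | T0 B | T0 T1 | T1 C | T1 T2 | d
  A -> A T0 | S S | T0 T1 | T1 T2
  B -> A T0 | S S | T0 T1 | T1 T2
  C -> a
  T0 -> a
  T1 -> c
  T2 -> d

CYK table (by increasing span):
  cell(0,0) c: {T1}  orig:{}
  cell(1,1) a: {C,T0}  orig:{C}
  cell(2,2) c: {T1}  orig:{}
  cell(3,3) a: {C,T0}  orig:{C}
  cell(0,1) ca: {S}
  cell(1,2) ac: {A,B,S}
  cell(2,3) ca: {S}
  cell(0,2) cac: ∅
  cell(1,3) aca: {A,B,S}
  cell(0,3) caca: {A,B,S}

S ∈ T[0,3] ⇒ YES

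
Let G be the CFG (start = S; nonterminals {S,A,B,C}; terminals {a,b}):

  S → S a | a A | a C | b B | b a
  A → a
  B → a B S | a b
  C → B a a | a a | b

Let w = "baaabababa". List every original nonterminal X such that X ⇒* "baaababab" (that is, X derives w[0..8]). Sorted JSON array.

Convert to CNF:
  S -> S T0 | T0 A | T0 C | T1 B | T1 T0
  A -> a
  B -> T0 T1 | T0 X2
  C -> B X3 | T0 T0 | b
  T0 -> a
  T1 -> b
  X2 -> B S
  X3 -> T0 T0

Fill CYK table bottom-up (cells [i..j] with 0 ≤ i ≤ j ≤ 8 only):
  [0..0]={C,T1}  "b"  orig:{C}
  [1..1]={A,T0}  "a"  orig:{A}
  [2..2]={A,T0}  "a"  orig:{A}
  [3..3]={A,T0}  "a"  orig:{A}
  [4..4]={C,T1}  "b"  orig:{C}
  [5..5]={A,T0}  "a"  orig:{A}
  [6..6]={C,T1}  "b"  orig:{C}
  [7..7]={A,T0}  "a"  orig:{A}
  [8..8]={C,T1}  "b"  orig:{C}
  [0..1]={S}  "ba"
  [1..2]={C,S,X3}  "aa"  orig:{C,S}
  [2..3]={C,S,X3}  "aa"  orig:{C,S}
  [3..4]={B,S}  "ab"
  [4..5]={S}  "ba"
  [5..6]={B,S}  "ab"
  [6..7]={S}  "ba"
  [7..8]={B,S}  "ab"
  [0..2]={S}  "baa"
  [1..3]={S}  "aaa"
  [2..4]=∅  "aab"
  [3..5]={S}  "aba"
  [4..6]={S}  "bab"
  [5..7]={S}  "aba"
  [6..8]={S}  "bab"
  [0..3]={S}  "baaa"
  [1..4]=∅  "aaab"
  [2..5]=∅  "aaba"
  [3..6]={X2}  "abab"  orig:{}
  [4..7]={S}  "baba"
  [5..8]={X2}  "abab"  orig:{}
  [0..4]=∅  "baaab"
  [1..5]=∅  "aaaba"
  [2..6]={B}  "aabab"
  [3..7]={X2}  "ababa"  orig:{}
  [4..8]=∅  "babab"
  [0..5]=∅  "baaaba"
  [1..6]=∅  "aaabab"
  [2..7]={B}  "aababa"
  [3..8]=∅  "ababab"
  [0..6]=∅  "baaabab"
  [1..7]=∅  "aaababa"
  [2..8]={X2}  "aababab"  orig:{}
  [0..7]=∅  "baaababa"
  [1..8]={B}  "aaababab"
  [0..8]={S}  "baaababab"

Original NTs in T[0,8] deriving "baaababab": ["S"]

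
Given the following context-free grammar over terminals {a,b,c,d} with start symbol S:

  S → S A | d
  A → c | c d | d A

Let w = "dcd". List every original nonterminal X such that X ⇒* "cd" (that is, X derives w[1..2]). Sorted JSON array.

Convert to CNF:
  S -> S A | d
  A -> T0 T1 | T1 A | c
  T0 -> c
  T1 -> d

Fill CYK table bottom-up, restricted to cells inside w[1..2]:
  T[1,1] 'c' = {A,T0}  orig:{A}
  T[2,2] 'd' = {S,T1}  orig:{S}
  T[1,2] 'cd' = {A}

Original NTs in T[1,2] deriving "cd": ["A"]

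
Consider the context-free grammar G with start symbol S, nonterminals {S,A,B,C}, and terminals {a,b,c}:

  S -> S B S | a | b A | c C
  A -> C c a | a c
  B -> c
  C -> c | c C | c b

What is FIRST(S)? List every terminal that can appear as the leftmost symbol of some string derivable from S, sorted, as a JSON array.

FIRST sets, iterate to fixpoint:
pass 1:
  A via A→a c: +{a}
  B via B→c: +{c}
  C via C→c: +{c}
  S via S→a: +{a}
  S via S→b A: +{b}
  S via S→c C: +{c}
  S: {a,b,c}  A: {a}  B: {c}  C: {c}
pass 2:
  A via A→C c a: +{c}
  S: {a,b,c}  A: {a,c}  B: {c}  C: {c}
pass 3: (no change)
  S: {a,b,c}  A: {a,c}  B: {c}  C: {c}

FIRST(S) = ["a", "b", "c"]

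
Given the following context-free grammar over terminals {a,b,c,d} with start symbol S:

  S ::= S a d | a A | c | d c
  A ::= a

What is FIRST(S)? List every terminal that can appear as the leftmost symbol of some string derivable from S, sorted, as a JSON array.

FIRST iteration:
pass 1:
  A via A→a: +{a}
  S via S→a A: +{a}
  S via S→c: +{c}
  S via S→d c: +{d}
  FIRST(S)={a,c,d}  FIRST(A)={a}
pass 2: (no change)
  FIRST(S)={a,c,d}  FIRST(A)={a}

FIRST(S) = ["a", "c", "d"]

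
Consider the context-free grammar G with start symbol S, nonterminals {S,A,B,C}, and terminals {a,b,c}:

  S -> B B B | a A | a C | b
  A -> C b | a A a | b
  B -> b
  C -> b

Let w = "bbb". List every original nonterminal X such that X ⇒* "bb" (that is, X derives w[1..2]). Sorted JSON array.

Convert to CNF:
  S -> B X3 | T1 A | T1 C | b
  A -> C T0 | T1 X2 | b
  B -> b
  C -> b
  T0 -> b
  T1 -> a
  X2 -> A T1
  X3 -> B B

Fill CYK table bottom-up (cells [i..j] with 1 ≤ i ≤ j ≤ 2 only):
  T[1,1] 'b' = {A,B,C,S,T0}  orig:{A,B,C,S}
  T[2,2] 'b' = {A,B,C,S,T0}  orig:{A,B,C,S}
  T[1,2] 'bb' = {A,X3}  orig:{A}

Original NTs in T[1,2] deriving "bb": ["A"]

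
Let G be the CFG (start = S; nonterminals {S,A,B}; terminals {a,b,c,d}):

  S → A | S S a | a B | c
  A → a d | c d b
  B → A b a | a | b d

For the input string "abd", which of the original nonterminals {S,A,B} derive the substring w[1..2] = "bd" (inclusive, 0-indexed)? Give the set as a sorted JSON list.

CNF form of G:
  S -> S X6 | T0 B | T0 T1 | T2 X7 | c
  A -> T0 T1 | T2 X4
  B -> A X5 | T3 T1 | a
  T0 -> a
  T1 -> d
  T2 -> c
  T3 -> b
  X4 -> T1 T3
  X5 -> T3 T0
  X6 -> S T0
  X7 -> T1 T3

Fill CYK table bottom-up — only the sub-triangle for w[1..2]:
  T[1,1] 'b' = {T3}  orig:{}
  T[2,2] 'd' = {T1}  orig:{}
  T[1,2] 'bd' = {B}

Original NTs in T[1,2] deriving "bd": ["B"]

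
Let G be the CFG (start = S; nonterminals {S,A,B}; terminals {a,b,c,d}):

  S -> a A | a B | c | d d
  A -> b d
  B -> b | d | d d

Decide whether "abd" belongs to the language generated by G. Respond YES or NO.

CNF form of G:
  S -> T1 T1 | T2 A | T2 B | c
  A -> T0 T1
  B -> T1 T1 | b | d
  T0 -> b
  T1 -> d
  T2 -> a

Fill CYK table bottom-up:
  cell(0,0) a: {T2}  orig:{}
  cell(1,1) b: {B,T0}  orig:{B}
  cell(2,2) d: {B,T1}  orig:{B}
  cell(0,1) ab: {S}
  cell(1,2) bd: {A}
  cell(0,2) abd: {S}

S ∈ T[0,2] ⇒ YES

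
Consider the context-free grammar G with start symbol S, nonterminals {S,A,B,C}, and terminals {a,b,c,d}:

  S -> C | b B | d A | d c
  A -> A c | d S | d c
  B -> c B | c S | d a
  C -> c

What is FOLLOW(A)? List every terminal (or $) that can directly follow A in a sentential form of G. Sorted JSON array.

Compute FIRST by fixpoint:
round 1:
  A via A→d S: +{d}
  B via B→c B: +{c}
  B via B→d a: +{d}
  C via C→c: +{c}
  S via S→C: +{c}
  S via S→b B: +{b}
  S via S→d A: +{d}
  FIRST[S]={b,c,d}  FIRST[A]={d}  FIRST[B]={c,d}  FIRST[C]={c}
round 2: — fixpoint
  FIRST[S]={b,c,d}  FIRST[A]={d}  FIRST[B]={c,d}  FIRST[C]={c}

FOLLOW iteration:
seed FOLLOW(S) with $
round 1:
  A→A c: FOLLOW(A) ⊇ FIRST(c) = {c}; new: +{c}
  A→d S: FOLLOW(S) ⊇ FOLLOW(A) ⊇ {c}; new: +{c}
  S→C: FOLLOW(C) ⊇ FOLLOW(S) ⊇ {$,c}; new: +{$,c}
  S→b B: FOLLOW(B) ⊇ FOLLOW(S) ⊇ {$,c}; new: +{$,c}
  S→d A: FOLLOW(A) ⊇ FOLLOW(S) ⊇ {$,c}; new: +{$}
  FOLLOW[S]={$,c}  FOLLOW[A]={$,c}  FOLLOW[B]={$,c}  FOLLOW[C]={$,c}
round 2: (stable)
  FOLLOW[S]={$,c}  FOLLOW[A]={$,c}  FOLLOW[B]={$,c}  FOLLOW[C]={$,c}

FOLLOW(A) = ["$", "c"]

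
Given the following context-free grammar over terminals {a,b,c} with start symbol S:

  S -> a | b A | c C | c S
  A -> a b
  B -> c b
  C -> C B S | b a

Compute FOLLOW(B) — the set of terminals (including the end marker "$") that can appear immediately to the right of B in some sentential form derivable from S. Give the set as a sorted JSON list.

FIRST sets, iterate to fixpoint:
[1]
  A via A→a b: +{a}
  B via B→c b: +{c}
  C via C→b a: +{b}
  S via S→a: +{a}
  S via S→b A: +{b}
  S via S→c C: +{c}
  S: {a,b,c}  A: {a}  B: {c}  C: {b}
[2] (stable)
  S: {a,b,c}  A: {a}  B: {c}  C: {b}

Compute FOLLOW by fixpoint:
initialize: $ ∈ FOLLOW(S)
pass 1:
  C→C B S: FOLLOW(C) ⊇ FIRST(B) = {c}; new: +{c}
  C→C B S: FOLLOW(B) ⊇ FIRST(S) = {a,b,c}; new: +{a,b,c}
  C→C B S: FOLLOW(S) ⊇ FOLLOW(C) ⊇ {c}; new: +{c}
  S→b A: FOLLOW(A) ⊇ FOLLOW(S) ⊇ {$,c}; new: +{$,c}
  S→c C: FOLLOW(C) ⊇ FOLLOW(S) ⊇ {$,c}; new: +{$}
  FOLLOW(S)={$,c}  FOLLOW(A)={$,c}  FOLLOW(B)={a,b,c}  FOLLOW(C)={$,c}
pass 2: — fixpoint
  FOLLOW(S)={$,c}  FOLLOW(A)={$,c}  FOLLOW(B)={a,b,c}  FOLLOW(C)={$,c}

FOLLOW(B) = ["a", "b", "c"]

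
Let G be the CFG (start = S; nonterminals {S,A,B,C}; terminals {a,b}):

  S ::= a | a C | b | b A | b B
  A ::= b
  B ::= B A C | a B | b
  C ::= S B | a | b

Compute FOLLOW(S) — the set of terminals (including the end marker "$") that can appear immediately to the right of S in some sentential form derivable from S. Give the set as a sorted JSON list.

FIRST sets, iterate to fixpoint:
pass 1:
  A via A→b: +{b}
  B via B→a B: +{a}
  B via B→b: +{b}
  C via C→a: +{a}
  C via C→b: +{b}
  S via S→a: +{a}
  S via S→b: +{b}
  FIRST(S)={a,b}  FIRST(A)={b}  FIRST(B)={a,b}  FIRST(C)={a,b}
pass 2: (no change)
  FIRST(S)={a,b}  FIRST(A)={b}  FIRST(B)={a,b}  FIRST(C)={a,b}

Compute FOLLOW by fixpoint:
seed FOLLOW(S) with $
[1]
  B→B A C: FOLLOW(B) ⊇ FIRST(A) = {b}; new: +{b}
  B→B A C: FOLLOW(A) ⊇ FIRST(C) = {a,b}; new: +{a,b}
  B→B A C: FOLLOW(C) ⊇ FOLLOW(B) ⊇ {b}; new: +{b}
  C→S B: FOLLOW(S) ⊇ FIRST(B) = {a,b}; new: +{a,b}
  S→a C: FOLLOW(C) ⊇ FOLLOW(S) ⊇ {$,a,b}; new: +{$,a}
  S→b A: FOLLOW(A) ⊇ FOLLOW(S) ⊇ {$,a,b}; new: +{$}
  S→b B: FOLLOW(B) ⊇ FOLLOW(S) ⊇ {$,a,b}; new: +{$,a}
  S: {$,a,b}  A: {$,a,b}  B: {$,a,b}  C: {$,a,b}
[2] done
  S: {$,a,b}  A: {$,a,b}  B: {$,a,b}  C: {$,a,b}

FOLLOW(S) = ["$", "a", "b"]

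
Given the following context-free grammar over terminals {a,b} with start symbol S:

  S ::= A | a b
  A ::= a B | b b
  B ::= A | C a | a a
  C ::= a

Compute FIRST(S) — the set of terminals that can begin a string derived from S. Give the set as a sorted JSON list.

FIRST sets, iterate to fixpoint:
[1]
  A via A→a B: +{a}
  A via A→b b: +{b}
  B via B→A: +{a,b}
  C via C→a: +{a}
  S via S→A: +{a,b}
  FIRST(S)={a,b}  FIRST(A)={a,b}  FIRST(B)={a,b}  FIRST(C)={a}
[2] done
  FIRST(S)={a,b}  FIRST(A)={a,b}  FIRST(B)={a,b}  FIRST(C)={a}

FIRST(S) = ["a", "b"]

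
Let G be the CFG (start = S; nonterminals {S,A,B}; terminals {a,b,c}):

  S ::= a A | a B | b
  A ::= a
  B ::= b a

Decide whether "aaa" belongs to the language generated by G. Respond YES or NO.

Convert to CNF:
  S -> T1 A | T1 B | b
  A -> a
  B -> T0 T1
  T0 -> b
  T1 -> a

Fill CYK table bottom-up:
  cell(0,0) a: {A,T1}  orig:{A}
  cell(1,1) a: {A,T1}  orig:{A}
  cell(2,2) a: {A,T1}  orig:{A}
  cell(0,1) aa: {S}
  cell(1,2) aa: {S}
  cell(0,2) aaa: ∅

S ∉ T[0,2] ⇒ NO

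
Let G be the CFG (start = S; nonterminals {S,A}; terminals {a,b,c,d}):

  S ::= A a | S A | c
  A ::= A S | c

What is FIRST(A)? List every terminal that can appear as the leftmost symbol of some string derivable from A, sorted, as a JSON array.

Compute FIRST by fixpoint:
iter 1:
  A via A→c: +{c}
  S via S→A a: +{c}
  FIRST[S]={c}  FIRST[A]={c}
iter 2: — fixpoint
  FIRST[S]={c}  FIRST[A]={c}

FIRST(A) = ["c"]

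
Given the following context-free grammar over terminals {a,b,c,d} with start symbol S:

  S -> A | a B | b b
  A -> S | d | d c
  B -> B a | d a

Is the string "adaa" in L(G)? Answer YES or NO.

CNF form of G:
  S -> T0 B | T1 T1 | T2 T3 | d
  A -> T0 B | T1 T1 | T2 T3 | d
  B -> B T0 | T2 T0
  T0 -> a
  T1 -> b
  T2 -> d
  T3 -> c

CYK fill:
  cell(0,0) a: {T0}  orig:{}
  cell(1,1) d: {A,S,T2}  orig:{A,S}
  cell(2,2) a: {T0}  orig:{}
  cell(3,3) a: {T0}  orig:{}
  cell(0,1) ad: ∅
  cell(1,2) da: {B}
  cell(2,3) aa: ∅
  cell(0,2) ada: {A,S}
  cell(1,3) daa: {B}
  cell(0,3) adaa: {A,S}

S ∈ T[0,3] ⇒ YES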